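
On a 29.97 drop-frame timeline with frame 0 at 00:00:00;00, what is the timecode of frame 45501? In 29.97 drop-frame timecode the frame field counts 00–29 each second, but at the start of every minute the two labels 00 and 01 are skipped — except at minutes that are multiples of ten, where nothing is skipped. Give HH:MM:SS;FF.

Ten DF minutes hold 17982 frames, so frame 45501 lies in block 2 (frames 35964–53945) with 9537 frames into that block.
The block's first minute is 1800 frames and the rest 1798 each; 9537 frames reaches minute 5, so 2 × 18 + 5 × 2 = 46 labels have been skipped so far.
Adding those back, label number 45501 + 46 = 45547 at 30 labels/s is 1518 s + 7 f = 0 h 25 min 18 s frame 7, i.e. 00:25:18;07.

00:25:18;07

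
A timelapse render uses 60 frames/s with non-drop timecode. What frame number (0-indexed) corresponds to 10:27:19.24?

Total seconds to the label: (10 × 3600 + 27 × 60 + 19) = 37639.
Frame index = 37639 × 60 + 24 = 2258364.

frame 2258364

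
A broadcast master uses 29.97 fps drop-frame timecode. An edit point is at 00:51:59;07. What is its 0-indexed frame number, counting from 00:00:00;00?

As if non-drop at 30 labels/s: (0 × 3600 + 51 × 60 + 59) × 30 + 7 = 93577.
Minute boundaries passed: 51; those not divisible by 10: 51 − 5 = 46; dropped labels = 2 × 46 = 92.
Actual frame index = 93577 − 92 = 93485.

93485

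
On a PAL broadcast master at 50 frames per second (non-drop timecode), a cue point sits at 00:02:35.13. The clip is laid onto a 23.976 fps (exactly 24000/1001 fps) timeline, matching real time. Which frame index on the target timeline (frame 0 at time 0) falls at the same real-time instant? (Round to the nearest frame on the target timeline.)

Source frame index: (0×3600 + 2×60 + 35) × 50 + 13 = 7763.
Real time: 7763 / (50) = 7763/50 s.
Target frame: (7763/50) × (24000/1001) = 532320/143 ≈ 3722.517 → 3723.

frame 3723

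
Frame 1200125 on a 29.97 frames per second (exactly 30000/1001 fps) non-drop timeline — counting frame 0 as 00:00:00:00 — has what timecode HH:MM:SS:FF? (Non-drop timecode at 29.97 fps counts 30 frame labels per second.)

11:06:44:05

1200125 ÷ 30 = 40004 full seconds, remainder 5 frames.
40004 s = 11 h 6 min 44 s.
Timecode: 11:06:44:05.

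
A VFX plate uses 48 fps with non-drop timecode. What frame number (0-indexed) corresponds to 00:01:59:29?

Total seconds to the label: (0 × 3600 + 1 × 60 + 59) = 119.
Frame index = 119 × 48 + 29 = 5741.

frame 5741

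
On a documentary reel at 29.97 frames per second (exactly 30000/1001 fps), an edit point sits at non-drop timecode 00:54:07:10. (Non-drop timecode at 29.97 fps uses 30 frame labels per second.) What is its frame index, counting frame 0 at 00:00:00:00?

Total seconds to the label: (0 × 3600 + 54 × 60 + 7) = 3247.
Frame index = 3247 × 30 + 10 = 97420.

frame 97420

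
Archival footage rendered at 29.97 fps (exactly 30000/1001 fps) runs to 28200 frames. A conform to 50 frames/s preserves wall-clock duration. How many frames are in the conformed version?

47047 frames

Target frames = source frames × (target rate / source rate) = 28200 × (50)/(30000/1001) = 28200 × 1001/600 = 47047.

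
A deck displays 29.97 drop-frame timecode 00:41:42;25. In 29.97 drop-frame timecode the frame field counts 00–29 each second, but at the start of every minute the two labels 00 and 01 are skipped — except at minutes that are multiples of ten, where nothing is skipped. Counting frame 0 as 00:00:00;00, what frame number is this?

75011

As if non-drop at 30 labels/s: (0 × 3600 + 41 × 60 + 42) × 30 + 25 = 75085.
Minute boundaries passed: 41; those not divisible by 10: 41 − 4 = 37; dropped labels = 2 × 37 = 74.
Actual frame index = 75085 − 74 = 75011.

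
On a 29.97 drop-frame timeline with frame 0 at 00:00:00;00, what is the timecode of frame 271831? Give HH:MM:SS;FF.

02:31:10;03

Ten DF minutes hold 17982 frames, so frame 271831 lies in block 15 (frames 269730–287711) with 2101 frames into that block.
The block's first minute is 1800 frames and the rest 1798 each; 2101 frames reaches minute 1, so 15 × 18 + 1 × 2 = 272 labels have been skipped so far.
Adding those back, label number 271831 + 272 = 272103 at 30 labels/s is 9070 s + 3 f = 2 h 31 min 10 s frame 3, i.e. 02:31:10;03.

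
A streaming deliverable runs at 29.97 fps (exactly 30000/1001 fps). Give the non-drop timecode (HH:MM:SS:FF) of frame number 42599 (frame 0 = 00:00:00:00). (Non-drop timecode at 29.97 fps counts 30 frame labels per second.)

42599 ÷ 30 = 1419 full seconds, remainder 29 frames.
1419 s = 0 h 23 min 39 s.
Timecode: 00:23:39:29.

00:23:39:29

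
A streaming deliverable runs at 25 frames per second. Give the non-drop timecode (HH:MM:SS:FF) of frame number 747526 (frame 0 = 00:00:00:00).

08:18:21:01

747526 ÷ 25 = 29901 full seconds, remainder 1 frame.
29901 s = 8 h 18 min 21 s.
Timecode: 08:18:21:01.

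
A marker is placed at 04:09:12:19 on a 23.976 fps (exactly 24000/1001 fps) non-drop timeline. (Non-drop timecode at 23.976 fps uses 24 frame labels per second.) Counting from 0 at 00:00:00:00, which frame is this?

frame 358867

Total seconds to the label: (4 × 3600 + 9 × 60 + 12) = 14952.
Frame index = 14952 × 24 + 19 = 358867.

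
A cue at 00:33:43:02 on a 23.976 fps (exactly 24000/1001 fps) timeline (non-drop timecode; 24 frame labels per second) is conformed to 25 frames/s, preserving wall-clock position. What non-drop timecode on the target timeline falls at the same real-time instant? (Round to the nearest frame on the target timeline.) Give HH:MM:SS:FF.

00:33:45:03

Source frame index: (0×3600 + 33×60 + 43) × 24 + 2 = 48554.
Real time: 48554 / (24000/1001) = 24301277/12000 s.
Target frame: (24301277/12000) × (25) = 24301277/480 ≈ 50627.660 → 50628.
At 25 labels/s: frame 50628 → 00:33:45:03.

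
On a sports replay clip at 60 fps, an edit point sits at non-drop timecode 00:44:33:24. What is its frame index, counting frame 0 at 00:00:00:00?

frame 160404

Total seconds to the label: (0 × 3600 + 44 × 60 + 33) = 2673.
Frame index = 2673 × 60 + 24 = 160404.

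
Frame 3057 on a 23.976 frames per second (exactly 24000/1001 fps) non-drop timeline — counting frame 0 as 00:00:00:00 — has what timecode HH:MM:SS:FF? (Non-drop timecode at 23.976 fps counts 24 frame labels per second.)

00:02:07:09

3057 ÷ 24 = 127 full seconds, remainder 9 frames.
127 s = 0 h 2 min 7 s.
Timecode: 00:02:07:09.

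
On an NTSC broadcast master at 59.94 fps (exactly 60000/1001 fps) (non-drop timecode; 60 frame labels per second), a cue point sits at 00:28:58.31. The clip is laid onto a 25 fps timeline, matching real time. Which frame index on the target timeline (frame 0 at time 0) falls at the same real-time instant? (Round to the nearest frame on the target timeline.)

Source frame index: (0×3600 + 28×60 + 58) × 60 + 31 = 104311.
Real time: 104311 / (60000/1001) = 104415311/60000 s.
Target frame: (104415311/60000) × (25) = 104415311/2400 ≈ 43506.380 → 43506.

frame 43506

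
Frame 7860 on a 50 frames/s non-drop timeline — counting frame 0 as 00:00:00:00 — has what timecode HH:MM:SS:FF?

00:02:37:10

7860 ÷ 50 = 157 full seconds, remainder 10 frames.
157 s = 0 h 2 min 37 s.
Timecode: 00:02:37:10.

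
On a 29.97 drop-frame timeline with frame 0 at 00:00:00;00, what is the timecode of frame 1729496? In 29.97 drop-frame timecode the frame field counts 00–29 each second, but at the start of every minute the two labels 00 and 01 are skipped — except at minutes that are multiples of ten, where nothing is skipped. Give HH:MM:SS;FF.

16:01:47;16

Each 10-minute DF block holds 10 × 60 × 30 − 9 × 2 = 17982 frames. 1729496 ÷ 17982 → 96 full blocks, remainder 3224.
Within the partial block the first minute is 1800 frames and each further minute 1798, so 1 further minute boundary passed. Total skipped labels = 18 × 96 + 2 × 1 = 1730.
Non-drop label index = 1729496 + 1730 = 1731226; at 30 labels/s that is 16:01:47:16, i.e. DF 16:01:47;16.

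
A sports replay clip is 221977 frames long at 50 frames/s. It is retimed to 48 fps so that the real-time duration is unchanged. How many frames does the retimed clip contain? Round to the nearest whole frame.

Frames at target rate = 221977 × (48) / (50) = 5327448/25 ≈ 213097.920.
Nearest whole frame: 213098.

213098 frames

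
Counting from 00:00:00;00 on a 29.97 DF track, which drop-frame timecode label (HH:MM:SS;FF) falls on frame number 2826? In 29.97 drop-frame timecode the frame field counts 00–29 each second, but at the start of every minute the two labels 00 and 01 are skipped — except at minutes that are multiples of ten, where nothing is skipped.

00:01:34;08

Each 10-minute DF block holds 10 × 60 × 30 − 9 × 2 = 17982 frames. 2826 ÷ 17982 → 0 full blocks, remainder 2826.
Within the partial block the first minute is 1800 frames and each further minute 1798, so 1 further minute boundary passed. Total skipped labels = 18 × 0 + 2 × 1 = 2.
Non-drop label index = 2826 + 2 = 2828; at 30 labels/s that is 00:01:34:08, i.e. DF 00:01:34;08.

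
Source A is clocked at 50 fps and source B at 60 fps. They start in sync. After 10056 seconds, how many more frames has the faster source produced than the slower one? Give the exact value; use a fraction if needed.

A emits 50 × 10056 = 502800 frames; B emits 60 × 10056 = 603360.
Difference = 100560 frames; B is ahead of A.

100560 frames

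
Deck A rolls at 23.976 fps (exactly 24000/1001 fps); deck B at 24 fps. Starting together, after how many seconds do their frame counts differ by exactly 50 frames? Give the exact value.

25025/12 seconds

The gap grows by |24 − 24000/1001| = 24/1001 frames per second.
Time for a 50-frame gap: 50 ÷ (24/1001) = 25025/12 s.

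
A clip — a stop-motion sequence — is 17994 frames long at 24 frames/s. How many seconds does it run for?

Running time = 17994 / (24) = 749.75 s.

749.75 seconds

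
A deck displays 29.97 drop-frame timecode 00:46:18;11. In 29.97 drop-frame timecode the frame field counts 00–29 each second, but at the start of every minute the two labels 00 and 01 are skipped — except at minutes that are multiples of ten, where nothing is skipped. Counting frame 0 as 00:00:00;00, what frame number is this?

83267

As if non-drop at 30 labels/s: (0 × 3600 + 46 × 60 + 18) × 30 + 11 = 83351.
Minute boundaries passed: 46; those not divisible by 10: 46 − 4 = 42; dropped labels = 2 × 42 = 84.
Actual frame index = 83351 − 84 = 83267.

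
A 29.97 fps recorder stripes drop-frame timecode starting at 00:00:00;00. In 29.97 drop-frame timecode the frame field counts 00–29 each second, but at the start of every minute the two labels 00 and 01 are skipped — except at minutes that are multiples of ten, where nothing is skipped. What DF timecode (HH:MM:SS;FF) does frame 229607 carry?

02:07:41;07

Ten DF minutes hold 17982 frames, so frame 229607 lies in block 12 (frames 215784–233765) with 13823 frames into that block.
The block's first minute is 1800 frames and the rest 1798 each; 13823 frames reaches minute 7, so 12 × 18 + 7 × 2 = 230 labels have been skipped so far.
Adding those back, label number 229607 + 230 = 229837 at 30 labels/s is 7661 s + 7 f = 2 h 7 min 41 s frame 7, i.e. 02:07:41;07.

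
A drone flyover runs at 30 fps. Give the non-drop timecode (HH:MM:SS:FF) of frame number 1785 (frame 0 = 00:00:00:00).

1785 ÷ 30 = 59 full seconds, remainder 15 frames.
59 s = 0 h 0 min 59 s.
Timecode: 00:00:59:15.

00:00:59:15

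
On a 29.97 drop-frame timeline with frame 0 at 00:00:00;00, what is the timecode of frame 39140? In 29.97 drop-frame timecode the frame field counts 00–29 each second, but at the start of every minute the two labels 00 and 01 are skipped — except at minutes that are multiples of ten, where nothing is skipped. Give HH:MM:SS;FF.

00:21:45;28

Ten DF minutes hold 17982 frames, so frame 39140 lies in block 2 (frames 35964–53945) with 3176 frames into that block.
The block's first minute is 1800 frames and the rest 1798 each; 3176 frames reaches minute 1, so 2 × 18 + 1 × 2 = 38 labels have been skipped so far.
Adding those back, label number 39140 + 38 = 39178 at 30 labels/s is 1305 s + 28 f = 0 h 21 min 45 s frame 28, i.e. 00:21:45;28.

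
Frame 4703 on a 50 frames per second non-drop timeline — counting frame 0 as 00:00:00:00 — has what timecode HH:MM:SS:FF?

00:01:34:03

4703 ÷ 50 = 94 full seconds, remainder 3 frames.
94 s = 0 h 1 min 34 s.
Timecode: 00:01:34:03.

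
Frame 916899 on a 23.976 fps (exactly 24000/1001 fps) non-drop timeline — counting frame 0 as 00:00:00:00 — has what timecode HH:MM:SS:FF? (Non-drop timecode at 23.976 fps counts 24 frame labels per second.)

916899 ÷ 24 = 38204 full seconds, remainder 3 frames.
38204 s = 10 h 36 min 44 s.
Timecode: 10:36:44:03.

10:36:44:03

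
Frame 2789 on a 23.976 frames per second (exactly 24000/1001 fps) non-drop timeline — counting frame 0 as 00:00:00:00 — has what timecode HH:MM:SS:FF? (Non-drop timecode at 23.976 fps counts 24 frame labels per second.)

2789 ÷ 24 = 116 full seconds, remainder 5 frames.
116 s = 0 h 1 min 56 s.
Timecode: 00:01:56:05.

00:01:56:05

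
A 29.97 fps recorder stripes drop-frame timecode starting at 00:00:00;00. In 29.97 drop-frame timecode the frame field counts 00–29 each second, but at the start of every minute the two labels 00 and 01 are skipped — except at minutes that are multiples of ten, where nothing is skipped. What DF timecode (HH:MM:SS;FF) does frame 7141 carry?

Ten DF minutes hold 17982 frames, so frame 7141 lies in block 0 (frames 0–17981) with 7141 frames into that block.
The block's first minute is 1800 frames and the rest 1798 each; 7141 frames reaches minute 3, so 0 × 18 + 3 × 2 = 6 labels have been skipped so far.
Adding those back, label number 7141 + 6 = 7147 at 30 labels/s is 238 s + 7 f = 0 h 3 min 58 s frame 7, i.e. 00:03:58;07.

00:03:58;07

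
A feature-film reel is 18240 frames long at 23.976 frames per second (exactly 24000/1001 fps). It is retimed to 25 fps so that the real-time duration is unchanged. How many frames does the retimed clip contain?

19019 frames

Target frames = source frames × (target rate / source rate) = 18240 × (25)/(24000/1001) = 18240 × 1001/960 = 19019.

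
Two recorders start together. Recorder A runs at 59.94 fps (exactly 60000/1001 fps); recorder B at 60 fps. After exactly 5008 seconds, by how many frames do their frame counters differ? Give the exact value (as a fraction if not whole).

A emits 60000/1001 × 5008 = 300480000/1001 frames; B emits 60 × 5008 = 300480.
Difference = 300480/1001 frames (≈ 300.1798); B is ahead of A.

300480/1001 frames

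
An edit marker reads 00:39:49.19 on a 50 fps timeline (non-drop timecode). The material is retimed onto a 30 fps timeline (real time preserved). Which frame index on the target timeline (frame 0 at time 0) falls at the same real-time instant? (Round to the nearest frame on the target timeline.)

frame 71681

Source frame index: (0×3600 + 39×60 + 49) × 50 + 19 = 119469.
Real time: 119469 / (50) = 119469/50 s.
Target frame: (119469/50) × (30) = 358407/5 ≈ 71681.400 → 71681.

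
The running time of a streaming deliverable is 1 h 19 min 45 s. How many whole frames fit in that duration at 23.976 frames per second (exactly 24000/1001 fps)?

114725 frames

1 h 19 min 45 s = 4785 s.
Frames = 4785 × 24000/1001 = 10440000/91 ≈ 114725.2747.
Complete frames: 114725.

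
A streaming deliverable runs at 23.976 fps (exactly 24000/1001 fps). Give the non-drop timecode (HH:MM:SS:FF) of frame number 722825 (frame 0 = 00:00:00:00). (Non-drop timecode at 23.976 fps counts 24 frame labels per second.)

722825 ÷ 24 = 30117 full seconds, remainder 17 frames.
30117 s = 8 h 21 min 57 s.
Timecode: 08:21:57:17.

08:21:57:17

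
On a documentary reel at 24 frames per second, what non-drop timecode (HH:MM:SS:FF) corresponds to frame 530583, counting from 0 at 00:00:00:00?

530583 ÷ 24 = 22107 full seconds, remainder 15 frames.
22107 s = 6 h 8 min 27 s.
Timecode: 06:08:27:15.

06:08:27:15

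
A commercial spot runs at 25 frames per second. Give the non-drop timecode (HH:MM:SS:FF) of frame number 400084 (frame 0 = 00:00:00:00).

04:26:43:09

400084 ÷ 25 = 16003 full seconds, remainder 9 frames.
16003 s = 4 h 26 min 43 s.
Timecode: 04:26:43:09.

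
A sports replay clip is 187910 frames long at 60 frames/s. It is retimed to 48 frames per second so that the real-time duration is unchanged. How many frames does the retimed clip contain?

Target frames = source frames × (target rate / source rate) = 187910 × (48)/(60) = 187910 × 4/5 = 150328.

150328 frames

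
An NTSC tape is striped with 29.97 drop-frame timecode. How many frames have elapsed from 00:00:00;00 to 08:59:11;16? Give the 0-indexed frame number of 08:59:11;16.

969574

As if non-drop at 30 labels/s: (8 × 3600 + 59 × 60 + 11) × 30 + 16 = 970546.
Minute boundaries passed: 539; those not divisible by 10: 539 − 53 = 486; dropped labels = 2 × 486 = 972.
Actual frame index = 970546 − 972 = 969574.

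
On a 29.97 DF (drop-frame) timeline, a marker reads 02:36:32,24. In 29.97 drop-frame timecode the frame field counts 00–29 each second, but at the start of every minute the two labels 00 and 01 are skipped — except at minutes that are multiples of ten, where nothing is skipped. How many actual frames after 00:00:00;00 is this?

As if non-drop at 30 labels/s: (2 × 3600 + 36 × 60 + 32) × 30 + 24 = 281784.
Minute boundaries passed: 156; those not divisible by 10: 156 − 15 = 141; dropped labels = 2 × 141 = 282.
Actual frame index = 281784 − 282 = 281502.

281502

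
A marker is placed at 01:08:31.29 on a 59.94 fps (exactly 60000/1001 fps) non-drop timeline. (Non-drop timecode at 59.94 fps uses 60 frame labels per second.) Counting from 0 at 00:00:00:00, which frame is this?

Total seconds to the label: (1 × 3600 + 8 × 60 + 31) = 4111.
Frame index = 4111 × 60 + 29 = 246689.

frame 246689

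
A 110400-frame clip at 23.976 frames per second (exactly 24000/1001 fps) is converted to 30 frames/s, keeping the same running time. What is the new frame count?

138138 frames

Target frames = source frames × (target rate / source rate) = 110400 × (30)/(24000/1001) = 110400 × 1001/800 = 138138.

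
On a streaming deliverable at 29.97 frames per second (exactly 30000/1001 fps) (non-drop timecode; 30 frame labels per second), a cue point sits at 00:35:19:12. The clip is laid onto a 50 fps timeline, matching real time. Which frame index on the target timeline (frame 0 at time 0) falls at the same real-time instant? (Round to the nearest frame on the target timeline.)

Source frame index: (0×3600 + 35×60 + 19) × 30 + 12 = 63582.
Real time: 63582 / (30000/1001) = 10607597/5000 s.
Target frame: (10607597/5000) × (50) = 10607597/100 ≈ 106075.970 → 106076.

frame 106076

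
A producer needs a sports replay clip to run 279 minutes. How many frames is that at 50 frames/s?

837000 frames

279 min = 16740 s.
Frames = 16740 × 50 = 837000.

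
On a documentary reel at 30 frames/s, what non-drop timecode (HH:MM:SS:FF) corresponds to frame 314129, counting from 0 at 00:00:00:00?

314129 ÷ 30 = 10470 full seconds, remainder 29 frames.
10470 s = 2 h 54 min 30 s.
Timecode: 02:54:30:29.

02:54:30:29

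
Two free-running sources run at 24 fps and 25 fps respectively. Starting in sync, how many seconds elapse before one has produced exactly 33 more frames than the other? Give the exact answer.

The gap grows by |25 − 24| = 1 frame per second.
Time for a 33-frame gap: 33 ÷ (1) = 33 s.

33 seconds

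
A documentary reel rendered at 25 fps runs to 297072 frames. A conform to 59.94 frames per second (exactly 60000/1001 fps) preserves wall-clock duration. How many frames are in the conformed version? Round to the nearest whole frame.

712261 frames

Frames at target rate = 297072 × (60000/1001) / (25) = 712972800/1001 ≈ 712260.539.
Nearest whole frame: 712261.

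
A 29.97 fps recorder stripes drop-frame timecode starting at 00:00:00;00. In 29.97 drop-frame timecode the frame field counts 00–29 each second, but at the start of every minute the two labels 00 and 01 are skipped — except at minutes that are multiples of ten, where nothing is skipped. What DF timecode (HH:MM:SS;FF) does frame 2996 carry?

Each 10-minute DF block holds 10 × 60 × 30 − 9 × 2 = 17982 frames. 2996 ÷ 17982 → 0 full blocks, remainder 2996.
Within the partial block the first minute is 1800 frames and each further minute 1798, so 1 further minute boundary passed. Total skipped labels = 18 × 0 + 2 × 1 = 2.
Non-drop label index = 2996 + 2 = 2998; at 30 labels/s that is 00:01:39:28, i.e. DF 00:01:39;28.

00:01:39;28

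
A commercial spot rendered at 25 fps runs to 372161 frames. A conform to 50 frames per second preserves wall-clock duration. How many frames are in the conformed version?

Target frames = source frames × (target rate / source rate) = 372161 × (50)/(25) = 372161 × 2 = 744322.

744322 frames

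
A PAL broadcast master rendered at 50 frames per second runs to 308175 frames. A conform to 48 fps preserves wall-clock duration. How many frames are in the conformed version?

295848 frames

Target frames = source frames × (target rate / source rate) = 308175 × (48)/(50) = 308175 × 24/25 = 295848.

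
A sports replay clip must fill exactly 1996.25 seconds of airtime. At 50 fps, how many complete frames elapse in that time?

Frames = 1996.25 × 50 = 199625/2 ≈ 99812.5000.
Complete frames: 99812.

99812 frames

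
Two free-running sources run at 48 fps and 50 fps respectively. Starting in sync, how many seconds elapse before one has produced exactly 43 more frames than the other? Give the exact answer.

21.5 seconds

The gap grows by |50 − 48| = 2 frames per second.
Time for a 43-frame gap: 43 ÷ (2) = 21.5 s.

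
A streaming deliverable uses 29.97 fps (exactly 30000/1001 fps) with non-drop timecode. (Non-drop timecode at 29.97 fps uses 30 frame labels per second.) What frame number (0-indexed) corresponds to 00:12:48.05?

Total seconds to the label: (0 × 3600 + 12 × 60 + 48) = 768.
Frame index = 768 × 30 + 5 = 23045.

frame 23045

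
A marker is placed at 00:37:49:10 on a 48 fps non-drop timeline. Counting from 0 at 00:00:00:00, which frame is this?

Total seconds to the label: (0 × 3600 + 37 × 60 + 49) = 2269.
Frame index = 2269 × 48 + 10 = 108922.

frame 108922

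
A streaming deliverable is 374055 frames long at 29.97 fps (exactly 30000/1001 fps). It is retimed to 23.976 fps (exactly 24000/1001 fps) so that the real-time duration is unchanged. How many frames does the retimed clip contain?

299244 frames

Frames at target rate = 374055 × (24000/1001) / (30000/1001) = 299244.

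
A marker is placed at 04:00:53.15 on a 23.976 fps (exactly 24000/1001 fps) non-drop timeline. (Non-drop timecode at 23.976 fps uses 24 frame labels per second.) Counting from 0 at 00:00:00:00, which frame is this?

Total seconds to the label: (4 × 3600 + 0 × 60 + 53) = 14453.
Frame index = 14453 × 24 + 15 = 346887.

frame 346887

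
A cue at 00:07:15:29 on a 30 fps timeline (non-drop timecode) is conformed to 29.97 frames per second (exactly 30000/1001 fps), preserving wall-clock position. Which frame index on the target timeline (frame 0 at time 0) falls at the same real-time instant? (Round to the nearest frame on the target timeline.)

frame 13066

Source frame index: (0×3600 + 7×60 + 15) × 30 + 29 = 13079.
Real time: 13079 / (30) = 13079/30 s.
Target frame: (13079/30) × (30000/1001) = 1189000/91 ≈ 13065.934 → 13066.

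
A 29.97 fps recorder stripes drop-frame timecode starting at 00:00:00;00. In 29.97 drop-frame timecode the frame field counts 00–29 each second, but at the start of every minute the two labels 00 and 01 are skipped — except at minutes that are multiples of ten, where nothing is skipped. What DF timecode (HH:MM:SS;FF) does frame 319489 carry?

Each 10-minute DF block holds 10 × 60 × 30 − 9 × 2 = 17982 frames. 319489 ÷ 17982 → 17 full blocks, remainder 13795.
Within the partial block the first minute is 1800 frames and each further minute 1798, so 7 further minute boundaries passed. Total skipped labels = 18 × 17 + 2 × 7 = 320.
Non-drop label index = 319489 + 320 = 319809; at 30 labels/s that is 02:57:40:09, i.e. DF 02:57:40;09.

02:57:40;09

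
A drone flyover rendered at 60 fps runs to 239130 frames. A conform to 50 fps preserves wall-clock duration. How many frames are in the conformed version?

Target frames = source frames × (target rate / source rate) = 239130 × (50)/(60) = 239130 × 5/6 = 199275.

199275 frames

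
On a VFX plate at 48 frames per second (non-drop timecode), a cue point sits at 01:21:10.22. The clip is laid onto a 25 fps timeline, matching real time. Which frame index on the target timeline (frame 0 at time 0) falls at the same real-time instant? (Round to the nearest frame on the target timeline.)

frame 121761

Source frame index: (1×3600 + 21×60 + 10) × 48 + 22 = 233782.
Real time: 233782 / (48) = 116891/24 s.
Target frame: (116891/24) × (25) = 2922275/24 ≈ 121761.458 → 121761.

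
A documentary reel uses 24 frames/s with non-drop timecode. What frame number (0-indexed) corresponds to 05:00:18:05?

Total seconds to the label: (5 × 3600 + 0 × 60 + 18) = 18018.
Frame index = 18018 × 24 + 5 = 432437.

frame 432437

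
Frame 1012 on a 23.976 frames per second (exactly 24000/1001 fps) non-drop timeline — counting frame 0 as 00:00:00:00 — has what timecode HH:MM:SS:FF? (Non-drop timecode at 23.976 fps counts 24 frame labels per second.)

1012 ÷ 24 = 42 full seconds, remainder 4 frames.
42 s = 0 h 0 min 42 s.
Timecode: 00:00:42:04.

00:00:42:04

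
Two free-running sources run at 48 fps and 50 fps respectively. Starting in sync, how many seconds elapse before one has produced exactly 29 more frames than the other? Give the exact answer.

The gap grows by |50 − 48| = 2 frames per second.
Time for a 29-frame gap: 29 ÷ (2) = 14.5 s.

14.5 seconds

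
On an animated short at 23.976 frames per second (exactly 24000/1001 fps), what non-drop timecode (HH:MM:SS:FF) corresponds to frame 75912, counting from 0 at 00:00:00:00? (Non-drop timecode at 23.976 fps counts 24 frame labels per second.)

75912 ÷ 24 = 3163 full seconds, remainder 0 frames.
3163 s = 0 h 52 min 43 s.
Timecode: 00:52:43:00.

00:52:43:00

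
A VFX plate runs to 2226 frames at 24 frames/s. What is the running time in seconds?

92.75 seconds

Running time = 2226 / (24) = 92.75 s.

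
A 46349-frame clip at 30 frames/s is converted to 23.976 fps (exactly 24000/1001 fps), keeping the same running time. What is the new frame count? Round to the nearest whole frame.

37042 frames

Frames at target rate = 46349 × (24000/1001) / (30) = 37079200/1001 ≈ 37042.158.
Nearest whole frame: 37042.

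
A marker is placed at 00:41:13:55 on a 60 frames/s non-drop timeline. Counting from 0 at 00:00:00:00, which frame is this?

frame 148435

Total seconds to the label: (0 × 3600 + 41 × 60 + 13) = 2473.
Frame index = 2473 × 60 + 55 = 148435.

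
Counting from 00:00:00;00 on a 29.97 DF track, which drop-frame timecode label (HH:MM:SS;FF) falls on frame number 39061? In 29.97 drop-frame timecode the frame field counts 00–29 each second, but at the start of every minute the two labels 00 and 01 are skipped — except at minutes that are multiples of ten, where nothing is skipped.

Each 10-minute DF block holds 10 × 60 × 30 − 9 × 2 = 17982 frames. 39061 ÷ 17982 → 2 full blocks, remainder 3097.
Within the partial block the first minute is 1800 frames and each further minute 1798, so 1 further minute boundary passed. Total skipped labels = 18 × 2 + 2 × 1 = 38.
Non-drop label index = 39061 + 38 = 39099; at 30 labels/s that is 00:21:43:09, i.e. DF 00:21:43;09.

00:21:43;09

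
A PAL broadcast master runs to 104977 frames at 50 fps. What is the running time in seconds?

Running time = 104977 / (50) = 2099.54 s.

2099.54 seconds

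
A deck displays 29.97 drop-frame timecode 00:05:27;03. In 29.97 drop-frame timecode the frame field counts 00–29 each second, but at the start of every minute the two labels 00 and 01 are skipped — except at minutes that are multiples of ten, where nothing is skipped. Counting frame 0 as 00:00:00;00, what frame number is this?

As if non-drop at 30 labels/s: (0 × 3600 + 5 × 60 + 27) × 30 + 3 = 9813.
Minute boundaries passed: 5; those not divisible by 10: 5 − 0 = 5; dropped labels = 2 × 5 = 10.
Actual frame index = 9813 − 10 = 9803.

9803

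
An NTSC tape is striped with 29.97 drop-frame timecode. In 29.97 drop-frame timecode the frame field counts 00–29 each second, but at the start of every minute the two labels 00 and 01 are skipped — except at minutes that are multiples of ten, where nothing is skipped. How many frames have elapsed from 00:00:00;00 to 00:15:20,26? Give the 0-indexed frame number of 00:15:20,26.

27598

As if non-drop at 30 labels/s: (0 × 3600 + 15 × 60 + 20) × 30 + 26 = 27626.
Minute boundaries passed: 15; those not divisible by 10: 15 − 1 = 14; dropped labels = 2 × 14 = 28.
Actual frame index = 27626 − 28 = 27598.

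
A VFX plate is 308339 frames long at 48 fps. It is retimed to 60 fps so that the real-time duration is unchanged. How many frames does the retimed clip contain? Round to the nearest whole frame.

385424 frames

Frames at target rate = 308339 × (60) / (48) = 1541695/4 ≈ 385423.750.
Nearest whole frame: 385424.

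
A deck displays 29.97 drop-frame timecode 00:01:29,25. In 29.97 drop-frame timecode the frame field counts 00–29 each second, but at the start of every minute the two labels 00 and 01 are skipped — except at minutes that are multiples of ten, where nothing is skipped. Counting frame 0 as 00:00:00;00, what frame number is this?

Complete 10-minute blocks: 0, each 17982 frames → 0.
Remaining 1 whole minute in the current block: 1800 + 0 × 1798 = 1800 frames.
Within the current minute: 29 × 30 + 25 − 2 = 893 (labels ;00/;01 skipped at this minute). Total = 0 + 1800 + 893 = 2693.

2693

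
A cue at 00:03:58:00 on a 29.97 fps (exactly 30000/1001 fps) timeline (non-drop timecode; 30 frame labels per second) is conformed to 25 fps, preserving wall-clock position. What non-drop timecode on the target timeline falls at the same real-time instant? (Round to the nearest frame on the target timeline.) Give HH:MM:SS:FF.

Source frame index: (0×3600 + 3×60 + 58) × 30 + 0 = 7140.
Real time: 7140 / (30000/1001) = 119119/500 s.
Target frame: (119119/500) × (25) = 119119/20 ≈ 5955.950 → 5956.
At 25 labels/s: frame 5956 → 00:03:58:06.

00:03:58:06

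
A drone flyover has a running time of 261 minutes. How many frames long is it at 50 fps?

783000 frames

261 min = 15660 s.
Frames = 15660 × 50 = 783000.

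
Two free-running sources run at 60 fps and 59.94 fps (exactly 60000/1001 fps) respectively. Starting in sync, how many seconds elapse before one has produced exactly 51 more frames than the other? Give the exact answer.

The gap grows by |60000/1001 − 60| = 60/1001 frames per second.
Time for a 51-frame gap: 51 ÷ (60/1001) = 850.85 s.

850.85 seconds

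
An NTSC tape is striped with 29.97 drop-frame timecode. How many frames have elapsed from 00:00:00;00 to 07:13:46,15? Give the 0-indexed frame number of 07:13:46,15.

Complete 10-minute blocks: 43, each 17982 frames → 773226.
Remaining 3 whole minutes in the current block: 1800 + 2 × 1798 = 5396 frames.
Within the current minute: 46 × 30 + 15 − 2 = 1393 (labels ;00/;01 skipped at this minute). Total = 773226 + 5396 + 1393 = 780015.

780015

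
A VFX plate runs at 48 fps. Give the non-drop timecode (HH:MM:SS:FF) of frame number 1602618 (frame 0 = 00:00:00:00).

09:16:27:42

1602618 ÷ 48 = 33387 full seconds, remainder 42 frames.
33387 s = 9 h 16 min 27 s.
Timecode: 09:16:27:42.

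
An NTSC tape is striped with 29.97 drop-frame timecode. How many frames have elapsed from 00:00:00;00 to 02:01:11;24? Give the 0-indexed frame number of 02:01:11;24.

217936

As if non-drop at 30 labels/s: (2 × 3600 + 1 × 60 + 11) × 30 + 24 = 218154.
Minute boundaries passed: 121; those not divisible by 10: 121 − 12 = 109; dropped labels = 2 × 109 = 218.
Actual frame index = 218154 − 218 = 217936.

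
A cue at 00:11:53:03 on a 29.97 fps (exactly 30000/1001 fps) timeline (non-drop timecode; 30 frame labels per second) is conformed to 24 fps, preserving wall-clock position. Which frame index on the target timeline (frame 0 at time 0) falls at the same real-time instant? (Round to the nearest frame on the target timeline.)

Source frame index: (0×3600 + 11×60 + 53) × 30 + 3 = 21393.
Real time: 21393 / (30000/1001) = 7138131/10000 s.
Target frame: (7138131/10000) × (24) = 21414393/1250 ≈ 17131.514 → 17132.

frame 17132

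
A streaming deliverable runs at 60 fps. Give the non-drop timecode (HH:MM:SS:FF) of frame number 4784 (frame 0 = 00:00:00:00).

00:01:19:44

4784 ÷ 60 = 79 full seconds, remainder 44 frames.
79 s = 0 h 1 min 19 s.
Timecode: 00:01:19:44.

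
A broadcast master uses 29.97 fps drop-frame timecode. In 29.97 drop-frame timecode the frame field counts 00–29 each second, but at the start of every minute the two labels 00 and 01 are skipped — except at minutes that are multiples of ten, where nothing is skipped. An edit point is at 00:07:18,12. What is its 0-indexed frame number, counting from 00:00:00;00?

13138

As if non-drop at 30 labels/s: (0 × 3600 + 7 × 60 + 18) × 30 + 12 = 13152.
Minute boundaries passed: 7; those not divisible by 10: 7 − 0 = 7; dropped labels = 2 × 7 = 14.
Actual frame index = 13152 − 14 = 13138.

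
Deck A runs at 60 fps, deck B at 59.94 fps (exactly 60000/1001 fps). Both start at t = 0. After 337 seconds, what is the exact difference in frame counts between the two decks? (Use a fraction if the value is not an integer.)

A emits 60 × 337 = 20220 frames; B emits 60000/1001 × 337 = 20220000/1001.
Difference = 20220/1001 frames (≈ 20.1998); B is behind A.

20220/1001 frames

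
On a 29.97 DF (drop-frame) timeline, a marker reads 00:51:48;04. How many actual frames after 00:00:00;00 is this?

93152

Complete 10-minute blocks: 5, each 17982 frames → 89910.
Remaining 1 whole minute in the current block: 1800 + 0 × 1798 = 1800 frames.
Within the current minute: 48 × 30 + 4 − 2 = 1442 (labels ;00/;01 skipped at this minute). Total = 89910 + 1800 + 1442 = 93152.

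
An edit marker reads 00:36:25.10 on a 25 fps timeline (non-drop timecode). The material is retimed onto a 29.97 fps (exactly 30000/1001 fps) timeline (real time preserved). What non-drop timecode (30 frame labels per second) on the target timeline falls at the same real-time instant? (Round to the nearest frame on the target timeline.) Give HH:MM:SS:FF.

Source frame index: (0×3600 + 36×60 + 25) × 25 + 10 = 54635.
Real time: 54635 / (25) = 10927/5 s.
Target frame: (10927/5) × (30000/1001) = 9366000/143 ≈ 65496.503 → 65497.
At 30 labels/s: frame 65497 → 00:36:23:07.

00:36:23:07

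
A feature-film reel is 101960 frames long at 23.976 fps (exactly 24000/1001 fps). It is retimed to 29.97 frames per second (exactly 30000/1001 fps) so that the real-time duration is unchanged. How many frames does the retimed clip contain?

Target frames = source frames × (target rate / source rate) = 101960 × (30000/1001)/(24000/1001) = 101960 × 5/4 = 127450.

127450 frames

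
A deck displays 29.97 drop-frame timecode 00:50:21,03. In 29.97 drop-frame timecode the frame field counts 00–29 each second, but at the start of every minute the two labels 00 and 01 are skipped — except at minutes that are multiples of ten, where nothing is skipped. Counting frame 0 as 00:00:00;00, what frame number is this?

90543

Complete 10-minute blocks: 5, each 17982 frames → 89910.
Remaining 0 whole minutes in the current block: 0 frames.
Within the current minute: 21 × 30 + 3 = 633. Total = 89910 + 0 + 633 = 90543.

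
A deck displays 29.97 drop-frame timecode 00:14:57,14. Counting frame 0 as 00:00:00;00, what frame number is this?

As if non-drop at 30 labels/s: (0 × 3600 + 14 × 60 + 57) × 30 + 14 = 26924.
Minute boundaries passed: 14; those not divisible by 10: 14 − 1 = 13; dropped labels = 2 × 13 = 26.
Actual frame index = 26924 − 26 = 26898.

26898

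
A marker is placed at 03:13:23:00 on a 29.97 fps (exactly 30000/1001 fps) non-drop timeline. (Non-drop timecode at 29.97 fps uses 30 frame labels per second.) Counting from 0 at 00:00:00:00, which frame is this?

frame 348090

Total seconds to the label: (3 × 3600 + 13 × 60 + 23) = 11603.
Frame index = 11603 × 30 + 0 = 348090.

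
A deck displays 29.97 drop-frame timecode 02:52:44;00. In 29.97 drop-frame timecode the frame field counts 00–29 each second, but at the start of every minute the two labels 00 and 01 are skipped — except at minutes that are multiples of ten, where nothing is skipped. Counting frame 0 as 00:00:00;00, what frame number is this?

As if non-drop at 30 labels/s: (2 × 3600 + 52 × 60 + 44) × 30 + 0 = 310920.
Minute boundaries passed: 172; those not divisible by 10: 172 − 17 = 155; dropped labels = 2 × 155 = 310.
Actual frame index = 310920 − 310 = 310610.

310610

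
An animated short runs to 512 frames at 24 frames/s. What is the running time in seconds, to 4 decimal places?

21.3333 seconds

Running time = 512 × 1/24 = 64/3 s ≈ 21.3333 s.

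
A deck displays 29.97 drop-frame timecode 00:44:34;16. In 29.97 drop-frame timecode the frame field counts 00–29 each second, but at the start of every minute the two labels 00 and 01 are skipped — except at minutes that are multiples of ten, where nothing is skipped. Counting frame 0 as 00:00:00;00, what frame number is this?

As if non-drop at 30 labels/s: (0 × 3600 + 44 × 60 + 34) × 30 + 16 = 80236.
Minute boundaries passed: 44; those not divisible by 10: 44 − 4 = 40; dropped labels = 2 × 40 = 80.
Actual frame index = 80236 − 80 = 80156.

80156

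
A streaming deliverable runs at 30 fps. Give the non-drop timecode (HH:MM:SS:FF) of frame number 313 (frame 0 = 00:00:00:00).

00:00:10:13

313 ÷ 30 = 10 full seconds, remainder 13 frames.
10 s = 0 h 0 min 10 s.
Timecode: 00:00:10:13.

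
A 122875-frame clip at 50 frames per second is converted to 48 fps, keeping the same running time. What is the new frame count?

Target frames = source frames × (target rate / source rate) = 122875 × (48)/(50) = 122875 × 24/25 = 117960.

117960 frames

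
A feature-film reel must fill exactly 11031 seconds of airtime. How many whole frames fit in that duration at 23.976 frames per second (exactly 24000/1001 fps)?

264479 frames

Frames = 11031 × 24000/1001 = 264744000/1001 ≈ 264479.5205.
Complete frames: 264479.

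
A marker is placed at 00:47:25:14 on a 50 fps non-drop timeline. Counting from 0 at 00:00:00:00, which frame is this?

142264

Total seconds to the label: (0 × 3600 + 47 × 60 + 25) = 2845.
Frame index = 2845 × 50 + 14 = 142264.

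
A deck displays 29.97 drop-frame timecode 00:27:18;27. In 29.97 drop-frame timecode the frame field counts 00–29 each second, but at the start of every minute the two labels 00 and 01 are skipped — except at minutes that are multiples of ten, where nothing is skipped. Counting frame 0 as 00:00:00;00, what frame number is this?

As if non-drop at 30 labels/s: (0 × 3600 + 27 × 60 + 18) × 30 + 27 = 49167.
Minute boundaries passed: 27; those not divisible by 10: 27 − 2 = 25; dropped labels = 2 × 25 = 50.
Actual frame index = 49167 − 50 = 49117.

49117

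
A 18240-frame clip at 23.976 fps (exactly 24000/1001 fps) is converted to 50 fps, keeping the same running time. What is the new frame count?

Target frames = source frames × (target rate / source rate) = 18240 × (50)/(24000/1001) = 18240 × 1001/480 = 38038.

38038 frames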